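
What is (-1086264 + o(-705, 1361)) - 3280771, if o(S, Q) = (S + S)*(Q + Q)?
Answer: -8205055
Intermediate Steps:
o(S, Q) = 4*Q*S (o(S, Q) = (2*S)*(2*Q) = 4*Q*S)
(-1086264 + o(-705, 1361)) - 3280771 = (-1086264 + 4*1361*(-705)) - 3280771 = (-1086264 - 3838020) - 3280771 = -4924284 - 3280771 = -8205055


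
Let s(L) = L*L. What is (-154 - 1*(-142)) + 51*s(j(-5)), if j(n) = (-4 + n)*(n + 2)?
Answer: 37167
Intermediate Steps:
j(n) = (-4 + n)*(2 + n)
s(L) = L²
(-154 - 1*(-142)) + 51*s(j(-5)) = (-154 - 1*(-142)) + 51*(-8 + (-5)² - 2*(-5))² = (-154 + 142) + 51*(-8 + 25 + 10)² = -12 + 51*27² = -12 + 51*729 = -12 + 37179 = 37167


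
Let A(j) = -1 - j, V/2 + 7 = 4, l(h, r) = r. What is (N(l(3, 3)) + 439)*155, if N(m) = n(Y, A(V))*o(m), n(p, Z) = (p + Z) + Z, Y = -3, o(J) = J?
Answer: 71300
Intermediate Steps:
V = -6 (V = -14 + 2*4 = -14 + 8 = -6)
n(p, Z) = p + 2*Z (n(p, Z) = (Z + p) + Z = p + 2*Z)
N(m) = 7*m (N(m) = (-3 + 2*(-1 - 1*(-6)))*m = (-3 + 2*(-1 + 6))*m = (-3 + 2*5)*m = (-3 + 10)*m = 7*m)
(N(l(3, 3)) + 439)*155 = (7*3 + 439)*155 = (21 + 439)*155 = 460*155 = 71300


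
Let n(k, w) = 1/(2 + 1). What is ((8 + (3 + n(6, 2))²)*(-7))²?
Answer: 1449616/81 ≈ 17897.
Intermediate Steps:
n(k, w) = ⅓ (n(k, w) = 1/3 = ⅓)
((8 + (3 + n(6, 2))²)*(-7))² = ((8 + (3 + ⅓)²)*(-7))² = ((8 + (10/3)²)*(-7))² = ((8 + 100/9)*(-7))² = ((172/9)*(-7))² = (-1204/9)² = 1449616/81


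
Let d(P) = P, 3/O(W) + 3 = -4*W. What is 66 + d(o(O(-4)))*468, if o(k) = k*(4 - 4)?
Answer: 66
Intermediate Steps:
O(W) = 3/(-3 - 4*W)
o(k) = 0 (o(k) = k*0 = 0)
66 + d(o(O(-4)))*468 = 66 + 0*468 = 66 + 0 = 66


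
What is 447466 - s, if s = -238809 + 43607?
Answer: 642668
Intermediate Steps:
s = -195202
447466 - s = 447466 - 1*(-195202) = 447466 + 195202 = 642668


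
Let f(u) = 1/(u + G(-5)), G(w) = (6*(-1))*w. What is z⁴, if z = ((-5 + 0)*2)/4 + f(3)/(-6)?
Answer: 3782742016/96059601 ≈ 39.379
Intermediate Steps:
G(w) = -6*w
f(u) = 1/(30 + u) (f(u) = 1/(u - 6*(-5)) = 1/(u + 30) = 1/(30 + u))
z = -248/99 (z = ((-5 + 0)*2)/4 + 1/((30 + 3)*(-6)) = -5*2*(¼) - ⅙/33 = -10*¼ + (1/33)*(-⅙) = -5/2 - 1/198 = -248/99 ≈ -2.5051)
z⁴ = (-248/99)⁴ = 3782742016/96059601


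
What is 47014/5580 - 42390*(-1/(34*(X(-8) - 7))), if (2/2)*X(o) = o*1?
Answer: -3542651/47430 ≈ -74.692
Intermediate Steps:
X(o) = o (X(o) = o*1 = o)
47014/5580 - 42390*(-1/(34*(X(-8) - 7))) = 47014/5580 - 42390*(-1/(34*(-8 - 7))) = 47014*(1/5580) - 42390/((-15*(-34))) = 23507/2790 - 42390/510 = 23507/2790 - 42390*1/510 = 23507/2790 - 1413/17 = -3542651/47430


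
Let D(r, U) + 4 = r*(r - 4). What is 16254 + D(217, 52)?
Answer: 62471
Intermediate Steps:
D(r, U) = -4 + r*(-4 + r) (D(r, U) = -4 + r*(r - 4) = -4 + r*(-4 + r))
16254 + D(217, 52) = 16254 + (-4 + 217² - 4*217) = 16254 + (-4 + 47089 - 868) = 16254 + 46217 = 62471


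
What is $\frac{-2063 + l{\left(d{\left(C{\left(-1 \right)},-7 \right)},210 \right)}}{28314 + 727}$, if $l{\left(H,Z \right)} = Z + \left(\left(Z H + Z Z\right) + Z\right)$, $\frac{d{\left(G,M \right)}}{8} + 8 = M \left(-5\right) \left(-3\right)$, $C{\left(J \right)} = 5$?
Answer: $- \frac{147383}{29041} \approx -5.075$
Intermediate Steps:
$d{\left(G,M \right)} = -64 + 120 M$ ($d{\left(G,M \right)} = -64 + 8 M \left(-5\right) \left(-3\right) = -64 + 8 - 5 M \left(-3\right) = -64 + 8 \cdot 15 M = -64 + 120 M$)
$l{\left(H,Z \right)} = Z^{2} + 2 Z + H Z$ ($l{\left(H,Z \right)} = Z + \left(\left(H Z + Z^{2}\right) + Z\right) = Z + \left(\left(Z^{2} + H Z\right) + Z\right) = Z + \left(Z + Z^{2} + H Z\right) = Z^{2} + 2 Z + H Z$)
$\frac{-2063 + l{\left(d{\left(C{\left(-1 \right)},-7 \right)},210 \right)}}{28314 + 727} = \frac{-2063 + 210 \left(2 + \left(-64 + 120 \left(-7\right)\right) + 210\right)}{28314 + 727} = \frac{-2063 + 210 \left(2 - 904 + 210\right)}{29041} = \left(-2063 + 210 \left(2 - 904 + 210\right)\right) \frac{1}{29041} = \left(-2063 + 210 \left(-692\right)\right) \frac{1}{29041} = \left(-2063 - 145320\right) \frac{1}{29041} = \left(-147383\right) \frac{1}{29041} = - \frac{147383}{29041}$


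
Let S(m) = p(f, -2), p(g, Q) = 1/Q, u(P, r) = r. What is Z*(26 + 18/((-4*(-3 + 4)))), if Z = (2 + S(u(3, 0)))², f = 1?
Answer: 387/8 ≈ 48.375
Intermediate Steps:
S(m) = -½ (S(m) = 1/(-2) = -½)
Z = 9/4 (Z = (2 - ½)² = (3/2)² = 9/4 ≈ 2.2500)
Z*(26 + 18/((-4*(-3 + 4)))) = 9*(26 + 18/((-4*(-3 + 4))))/4 = 9*(26 + 18/((-4*1)))/4 = 9*(26 + 18/(-4))/4 = 9*(26 + 18*(-¼))/4 = 9*(26 - 9/2)/4 = (9/4)*(43/2) = 387/8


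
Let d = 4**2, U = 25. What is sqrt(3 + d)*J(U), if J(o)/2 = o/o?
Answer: 2*sqrt(19) ≈ 8.7178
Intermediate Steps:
d = 16
J(o) = 2 (J(o) = 2*(o/o) = 2*1 = 2)
sqrt(3 + d)*J(U) = sqrt(3 + 16)*2 = sqrt(19)*2 = 2*sqrt(19)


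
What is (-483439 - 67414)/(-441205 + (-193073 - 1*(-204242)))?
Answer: 550853/430036 ≈ 1.2809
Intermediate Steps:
(-483439 - 67414)/(-441205 + (-193073 - 1*(-204242))) = -550853/(-441205 + (-193073 + 204242)) = -550853/(-441205 + 11169) = -550853/(-430036) = -550853*(-1/430036) = 550853/430036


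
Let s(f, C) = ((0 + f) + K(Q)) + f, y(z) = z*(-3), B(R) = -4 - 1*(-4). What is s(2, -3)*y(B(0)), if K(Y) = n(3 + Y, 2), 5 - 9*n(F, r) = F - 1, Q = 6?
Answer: 0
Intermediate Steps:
B(R) = 0 (B(R) = -4 + 4 = 0)
n(F, r) = 2/3 - F/9 (n(F, r) = 5/9 - (F - 1)/9 = 5/9 - (-1 + F)/9 = 5/9 + (1/9 - F/9) = 2/3 - F/9)
K(Y) = 1/3 - Y/9 (K(Y) = 2/3 - (3 + Y)/9 = 2/3 + (-1/3 - Y/9) = 1/3 - Y/9)
y(z) = -3*z
s(f, C) = -1/3 + 2*f (s(f, C) = ((0 + f) + (1/3 - 1/9*6)) + f = (f + (1/3 - 2/3)) + f = (f - 1/3) + f = (-1/3 + f) + f = -1/3 + 2*f)
s(2, -3)*y(B(0)) = (-1/3 + 2*2)*(-3*0) = (-1/3 + 4)*0 = (11/3)*0 = 0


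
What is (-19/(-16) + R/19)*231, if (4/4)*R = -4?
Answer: 68607/304 ≈ 225.68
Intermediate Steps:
R = -4
(-19/(-16) + R/19)*231 = (-19/(-16) - 4/19)*231 = (-19*(-1/16) - 4*1/19)*231 = (19/16 - 4/19)*231 = (297/304)*231 = 68607/304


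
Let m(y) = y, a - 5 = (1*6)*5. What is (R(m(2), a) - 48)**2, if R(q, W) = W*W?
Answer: 1385329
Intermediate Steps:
a = 35 (a = 5 + (1*6)*5 = 5 + 6*5 = 5 + 30 = 35)
R(q, W) = W**2
(R(m(2), a) - 48)**2 = (35**2 - 48)**2 = (1225 - 48)**2 = 1177**2 = 1385329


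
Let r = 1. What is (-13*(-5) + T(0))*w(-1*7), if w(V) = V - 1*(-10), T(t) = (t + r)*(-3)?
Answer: 186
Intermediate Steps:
T(t) = -3 - 3*t (T(t) = (t + 1)*(-3) = (1 + t)*(-3) = -3 - 3*t)
w(V) = 10 + V (w(V) = V + 10 = 10 + V)
(-13*(-5) + T(0))*w(-1*7) = (-13*(-5) + (-3 - 3*0))*(10 - 1*7) = (65 + (-3 + 0))*(10 - 7) = (65 - 3)*3 = 62*3 = 186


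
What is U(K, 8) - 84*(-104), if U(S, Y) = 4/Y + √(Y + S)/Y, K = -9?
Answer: 17473/2 + I/8 ≈ 8736.5 + 0.125*I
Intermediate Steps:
U(S, Y) = 4/Y + √(S + Y)/Y
U(K, 8) - 84*(-104) = (4 + √(-9 + 8))/8 - 84*(-104) = (4 + √(-1))/8 + 8736 = (4 + I)/8 + 8736 = (½ + I/8) + 8736 = 17473/2 + I/8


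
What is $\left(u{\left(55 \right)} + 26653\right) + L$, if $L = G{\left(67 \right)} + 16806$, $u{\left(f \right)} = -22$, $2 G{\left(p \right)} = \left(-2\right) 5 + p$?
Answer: $\frac{86931}{2} \approx 43466.0$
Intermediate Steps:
$G{\left(p \right)} = -5 + \frac{p}{2}$ ($G{\left(p \right)} = \frac{\left(-2\right) 5 + p}{2} = \frac{-10 + p}{2} = -5 + \frac{p}{2}$)
$L = \frac{33669}{2}$ ($L = \left(-5 + \frac{1}{2} \cdot 67\right) + 16806 = \left(-5 + \frac{67}{2}\right) + 16806 = \frac{57}{2} + 16806 = \frac{33669}{2} \approx 16835.0$)
$\left(u{\left(55 \right)} + 26653\right) + L = \left(-22 + 26653\right) + \frac{33669}{2} = 26631 + \frac{33669}{2} = \frac{86931}{2}$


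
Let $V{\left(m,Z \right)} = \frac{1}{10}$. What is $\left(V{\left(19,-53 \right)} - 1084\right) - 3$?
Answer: $- \frac{10869}{10} \approx -1086.9$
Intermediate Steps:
$V{\left(m,Z \right)} = \frac{1}{10}$
$\left(V{\left(19,-53 \right)} - 1084\right) - 3 = \left(\frac{1}{10} - 1084\right) - 3 = - \frac{10839}{10} - 3 = - \frac{10869}{10}$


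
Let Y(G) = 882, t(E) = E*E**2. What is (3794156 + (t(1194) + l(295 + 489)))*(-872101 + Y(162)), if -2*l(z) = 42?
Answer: -1486302679819661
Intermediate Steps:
l(z) = -21 (l(z) = -1/2*42 = -21)
t(E) = E**3
(3794156 + (t(1194) + l(295 + 489)))*(-872101 + Y(162)) = (3794156 + (1194**3 - 21))*(-872101 + 882) = (3794156 + (1702209384 - 21))*(-871219) = (3794156 + 1702209363)*(-871219) = 1706003519*(-871219) = -1486302679819661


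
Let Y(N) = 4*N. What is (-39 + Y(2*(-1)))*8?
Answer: -376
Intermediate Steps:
(-39 + Y(2*(-1)))*8 = (-39 + 4*(2*(-1)))*8 = (-39 + 4*(-2))*8 = (-39 - 8)*8 = -47*8 = -376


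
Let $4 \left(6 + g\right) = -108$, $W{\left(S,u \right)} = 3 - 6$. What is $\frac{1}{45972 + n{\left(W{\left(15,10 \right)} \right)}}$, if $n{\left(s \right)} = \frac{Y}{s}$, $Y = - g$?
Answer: $\frac{1}{45961} \approx 2.1758 \cdot 10^{-5}$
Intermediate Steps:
$W{\left(S,u \right)} = -3$
$g = -33$ ($g = -6 + \frac{1}{4} \left(-108\right) = -6 - 27 = -33$)
$Y = 33$ ($Y = \left(-1\right) \left(-33\right) = 33$)
$n{\left(s \right)} = \frac{33}{s}$
$\frac{1}{45972 + n{\left(W{\left(15,10 \right)} \right)}} = \frac{1}{45972 + \frac{33}{-3}} = \frac{1}{45972 + 33 \left(- \frac{1}{3}\right)} = \frac{1}{45972 - 11} = \frac{1}{45961}$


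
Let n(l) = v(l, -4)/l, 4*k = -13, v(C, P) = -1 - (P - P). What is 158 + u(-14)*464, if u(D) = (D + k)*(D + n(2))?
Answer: 116216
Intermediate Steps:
v(C, P) = -1 (v(C, P) = -1 - 1*0 = -1 + 0 = -1)
k = -13/4 (k = (1/4)*(-13) = -13/4 ≈ -3.2500)
n(l) = -1/l
u(D) = (-13/4 + D)*(-1/2 + D) (u(D) = (D - 13/4)*(D - 1/2) = (-13/4 + D)*(D - 1*1/2) = (-13/4 + D)*(D - 1/2) = (-13/4 + D)*(-1/2 + D))
158 + u(-14)*464 = 158 + (13/8 + (-14)**2 - 15/4*(-14))*464 = 158 + (13/8 + 196 + 105/2)*464 = 158 + (2001/8)*464 = 158 + 116058 = 116216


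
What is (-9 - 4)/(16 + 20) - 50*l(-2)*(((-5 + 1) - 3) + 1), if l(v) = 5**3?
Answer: 1349987/36 ≈ 37500.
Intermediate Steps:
l(v) = 125
(-9 - 4)/(16 + 20) - 50*l(-2)*(((-5 + 1) - 3) + 1) = (-9 - 4)/(16 + 20) - 6250*(((-5 + 1) - 3) + 1) = -13/36 - 6250*((-4 - 3) + 1) = -13*1/36 - 6250*(-7 + 1) = -13/36 - 6250*(-6) = -13/36 - 50*(-750) = -13/36 + 37500 = 1349987/36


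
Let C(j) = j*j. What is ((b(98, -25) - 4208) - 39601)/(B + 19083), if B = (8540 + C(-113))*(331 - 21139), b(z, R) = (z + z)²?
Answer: 5393/443378589 ≈ 1.2163e-5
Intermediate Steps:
b(z, R) = 4*z² (b(z, R) = (2*z)² = 4*z²)
C(j) = j²
B = -443397672 (B = (8540 + (-113)²)*(331 - 21139) = (8540 + 12769)*(-20808) = 21309*(-20808) = -443397672)
((b(98, -25) - 4208) - 39601)/(B + 19083) = ((4*98² - 4208) - 39601)/(-443397672 + 19083) = ((4*9604 - 4208) - 39601)/(-443378589) = ((38416 - 4208) - 39601)*(-1/443378589) = (34208 - 39601)*(-1/443378589) = -5393*(-1/443378589) = 5393/443378589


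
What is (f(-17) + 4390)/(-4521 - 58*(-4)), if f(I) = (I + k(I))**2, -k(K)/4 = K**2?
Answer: -1380319/4289 ≈ -321.83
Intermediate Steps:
k(K) = -4*K**2
f(I) = (I - 4*I**2)**2
(f(-17) + 4390)/(-4521 - 58*(-4)) = ((-17)**2*(-1 + 4*(-17))**2 + 4390)/(-4521 - 58*(-4)) = (289*(-1 - 68)**2 + 4390)/(-4521 + 232) = (289*(-69)**2 + 4390)/(-4289) = (289*4761 + 4390)*(-1/4289) = (1375929 + 4390)*(-1/4289) = 1380319*(-1/4289) = -1380319/4289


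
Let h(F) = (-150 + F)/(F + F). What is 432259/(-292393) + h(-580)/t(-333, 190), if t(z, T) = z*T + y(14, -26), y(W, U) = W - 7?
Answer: -3172157474261/2145728369644 ≈ -1.4784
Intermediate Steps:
y(W, U) = -7 + W
t(z, T) = 7 + T*z (t(z, T) = z*T + (-7 + 14) = T*z + 7 = 7 + T*z)
h(F) = (-150 + F)/(2*F) (h(F) = (-150 + F)/((2*F)) = (-150 + F)*(1/(2*F)) = (-150 + F)/(2*F))
432259/(-292393) + h(-580)/t(-333, 190) = 432259/(-292393) + ((½)*(-150 - 580)/(-580))/(7 + 190*(-333)) = 432259*(-1/292393) + ((½)*(-1/580)*(-730))/(7 - 63270) = -432259/292393 + (73/116)/(-63263) = -432259/292393 + (73/116)*(-1/63263) = -432259/292393 - 73/7338508 = -3172157474261/2145728369644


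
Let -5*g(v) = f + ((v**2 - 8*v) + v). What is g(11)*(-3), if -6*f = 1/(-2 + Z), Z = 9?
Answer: 1847/70 ≈ 26.386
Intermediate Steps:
f = -1/42 (f = -1/(6*(-2 + 9)) = -1/6/7 = -1/6*1/7 = -1/42 ≈ -0.023810)
g(v) = 1/210 - v**2/5 + 7*v/5 (g(v) = -(-1/42 + ((v**2 - 8*v) + v))/5 = -(-1/42 + (v**2 - 7*v))/5 = -(-1/42 + v**2 - 7*v)/5 = 1/210 - v**2/5 + 7*v/5)
g(11)*(-3) = (1/210 - 1/5*11**2 + (7/5)*11)*(-3) = (1/210 - 1/5*121 + 77/5)*(-3) = (1/210 - 121/5 + 77/5)*(-3) = -1847/210*(-3) = 1847/70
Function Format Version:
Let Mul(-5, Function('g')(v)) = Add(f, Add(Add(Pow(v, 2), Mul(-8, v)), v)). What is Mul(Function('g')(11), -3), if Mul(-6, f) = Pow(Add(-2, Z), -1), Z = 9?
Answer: Rational(1847, 70) ≈ 26.386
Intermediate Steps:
f = Rational(-1, 42) (f = Mul(Rational(-1, 6), Pow(Add(-2, 9), -1)) = Mul(Rational(-1, 6), Pow(7, -1)) = Mul(Rational(-1, 6), Rational(1, 7)) = Rational(-1, 42) ≈ -0.023810)
Function('g')(v) = Add(Rational(1, 210), Mul(Rational(-1, 5), Pow(v, 2)), Mul(Rational(7, 5), v)) (Function('g')(v) = Mul(Rational(-1, 5), Add(Rational(-1, 42), Add(Add(Pow(v, 2), Mul(-8, v)), v))) = Mul(Rational(-1, 5), Add(Rational(-1, 42), Add(Pow(v, 2), Mul(-7, v)))) = Mul(Rational(-1, 5), Add(Rational(-1, 42), Pow(v, 2), Mul(-7, v))) = Add(Rational(1, 210), Mul(Rational(-1, 5), Pow(v, 2)), Mul(Rational(7, 5), v)))
Mul(Function('g')(11), -3) = Mul(Add(Rational(1, 210), Mul(Rational(-1, 5), Pow(11, 2)), Mul(Rational(7, 5), 11)), -3) = Mul(Add(Rational(1, 210), Mul(Rational(-1, 5), 121), Rational(77, 5)), -3) = Mul(Add(Rational(1, 210), Rational(-121, 5), Rational(77, 5)), -3) = Mul(Rational(-1847, 210), -3) = Rational(1847, 70)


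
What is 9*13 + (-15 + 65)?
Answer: 167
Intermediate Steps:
9*13 + (-15 + 65) = 117 + 50 = 167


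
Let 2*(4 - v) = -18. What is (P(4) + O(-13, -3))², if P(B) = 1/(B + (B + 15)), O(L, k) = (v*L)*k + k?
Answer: 134397649/529 ≈ 2.5406e+5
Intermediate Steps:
v = 13 (v = 4 - ½*(-18) = 4 + 9 = 13)
O(L, k) = k + 13*L*k (O(L, k) = (13*L)*k + k = 13*L*k + k = k + 13*L*k)
P(B) = 1/(15 + 2*B) (P(B) = 1/(B + (15 + B)) = 1/(15 + 2*B))
(P(4) + O(-13, -3))² = (1/(15 + 2*4) - 3*(1 + 13*(-13)))² = (1/(15 + 8) - 3*(1 - 169))² = (1/23 - 3*(-168))² = (1/23 + 504)² = (11593/23)² = 134397649/529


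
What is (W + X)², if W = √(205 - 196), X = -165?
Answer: 26244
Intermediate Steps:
W = 3 (W = √9 = 3)
(W + X)² = (3 - 165)² = (-162)² = 26244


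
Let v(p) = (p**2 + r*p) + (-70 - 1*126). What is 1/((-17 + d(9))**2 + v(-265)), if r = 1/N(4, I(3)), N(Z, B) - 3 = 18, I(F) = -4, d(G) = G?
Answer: 21/1471688 ≈ 1.4269e-5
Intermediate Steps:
N(Z, B) = 21 (N(Z, B) = 3 + 18 = 21)
r = 1/21 ≈ 0.047619
v(p) = -196 + p**2 + p/21 (v(p) = (p**2 + p/21) + (-70 - 1*126) = (p**2 + p/21) + (-70 - 126) = (p**2 + p/21) - 196 = -196 + p**2 + p/21)
1/((-17 + d(9))**2 + v(-265)) = 1/((-17 + 9)**2 + (-196 + (-265)**2 + (1/21)*(-265))) = 1/((-8)**2 + (-196 + 70225 - 265/21)) = 1/(64 + 1470344/21) = 1/(1471688/21) = 21/1471688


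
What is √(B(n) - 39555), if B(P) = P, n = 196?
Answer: I*√39359 ≈ 198.39*I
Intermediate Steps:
√(B(n) - 39555) = √(196 - 39555) = √(-39359) = I*√39359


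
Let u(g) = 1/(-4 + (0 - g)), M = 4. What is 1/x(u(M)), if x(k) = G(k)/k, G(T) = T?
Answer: 1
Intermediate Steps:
u(g) = 1/(-4 - g)
x(k) = 1 (x(k) = k/k = 1)
1/x(u(M)) = 1/1 = 1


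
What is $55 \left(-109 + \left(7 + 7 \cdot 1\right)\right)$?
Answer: $-5225$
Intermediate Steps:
$55 \left(-109 + \left(7 + 7 \cdot 1\right)\right) = 55 \left(-109 + \left(7 + 7\right)\right) = 55 \left(-109 + 14\right) = 55 \left(-95\right) = -5225$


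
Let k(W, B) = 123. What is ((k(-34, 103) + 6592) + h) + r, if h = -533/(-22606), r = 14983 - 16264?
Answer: 122841537/22606 ≈ 5434.0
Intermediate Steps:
r = -1281
h = 533/22606 (h = -533*(-1/22606) = 533/22606 ≈ 0.023578)
((k(-34, 103) + 6592) + h) + r = ((123 + 6592) + 533/22606) - 1281 = (6715 + 533/22606) - 1281 = 151799823/22606 - 1281 = 122841537/22606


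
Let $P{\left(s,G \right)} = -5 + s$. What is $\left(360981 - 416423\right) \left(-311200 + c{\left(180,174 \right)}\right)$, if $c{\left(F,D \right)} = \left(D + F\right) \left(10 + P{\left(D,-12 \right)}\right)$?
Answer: $13740412628$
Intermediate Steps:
$c{\left(F,D \right)} = \left(5 + D\right) \left(D + F\right)$ ($c{\left(F,D \right)} = \left(D + F\right) \left(10 + \left(-5 + D\right)\right) = \left(D + F\right) \left(5 + D\right) = \left(5 + D\right) \left(D + F\right)$)
$\left(360981 - 416423\right) \left(-311200 + c{\left(180,174 \right)}\right) = \left(360981 - 416423\right) \left(-311200 + \left(174^{2} + 5 \cdot 174 + 5 \cdot 180 + 174 \cdot 180\right)\right) = \left(360981 - 416423\right) \left(-311200 + \left(30276 + 870 + 900 + 31320\right)\right) = \left(360981 - 416423\right) \left(-311200 + 63366\right) = \left(-55442\right) \left(-247834\right) = 13740412628$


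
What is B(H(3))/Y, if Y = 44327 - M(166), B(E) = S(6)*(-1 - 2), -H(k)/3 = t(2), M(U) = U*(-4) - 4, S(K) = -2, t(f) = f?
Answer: 6/44995 ≈ 0.00013335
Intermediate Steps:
M(U) = -4 - 4*U (M(U) = -4*U - 4 = -4 - 4*U)
H(k) = -6 (H(k) = -3*2 = -6)
B(E) = 6 (B(E) = -2*(-1 - 2) = -2*(-3) = 6)
Y = 44995 (Y = 44327 - (-4 - 4*166) = 44327 - (-4 - 664) = 44327 - 1*(-668) = 44327 + 668 = 44995)
B(H(3))/Y = 6/44995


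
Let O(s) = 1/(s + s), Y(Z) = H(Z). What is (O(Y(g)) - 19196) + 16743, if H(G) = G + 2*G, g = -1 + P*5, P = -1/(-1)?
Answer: -58871/24 ≈ -2453.0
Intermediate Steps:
P = 1 (P = -1*(-1) = 1)
g = 4 (g = -1 + 1*5 = -1 + 5 = 4)
H(G) = 3*G
Y(Z) = 3*Z
O(s) = 1/(2*s)
(O(Y(g)) - 19196) + 16743 = (1/(2*((3*4))) - 19196) + 16743 = ((1/2)/12 - 19196) + 16743 = ((1/2)*(1/12) - 19196) + 16743 = (1/24 - 19196) + 16743 = -460703/24 + 16743 = -58871/24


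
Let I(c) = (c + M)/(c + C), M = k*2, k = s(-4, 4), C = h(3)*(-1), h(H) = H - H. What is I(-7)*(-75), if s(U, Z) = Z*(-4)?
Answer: -2925/7 ≈ -417.86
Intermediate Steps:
h(H) = 0
s(U, Z) = -4*Z
C = 0 (C = 0*(-1) = 0)
k = -16 (k = -4*4 = -16)
M = -32 (M = -16*2 = -32)
I(c) = (-32 + c)/c (I(c) = (c - 32)/(c + 0) = (-32 + c)/c)
I(-7)*(-75) = ((-32 - 7)/(-7))*(-75) = -1/7*(-39)*(-75) = (39/7)*(-75) = -2925/7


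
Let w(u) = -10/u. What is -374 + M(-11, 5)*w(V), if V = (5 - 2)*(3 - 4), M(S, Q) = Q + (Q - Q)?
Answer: -1072/3 ≈ -357.33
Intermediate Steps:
M(S, Q) = Q (M(S, Q) = Q + 0 = Q)
V = -3 (V = 3*(-1) = -3)
-374 + M(-11, 5)*w(V) = -374 + 5*(-10/(-3)) = -374 + 5*(-10*(-⅓)) = -374 + 5*(10/3) = -374 + 50/3 = -1072/3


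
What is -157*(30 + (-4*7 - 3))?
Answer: 157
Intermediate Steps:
-157*(30 + (-4*7 - 3)) = -157*(30 + (-28 - 3)) = -157*(30 - 31) = -157*(-1) = 157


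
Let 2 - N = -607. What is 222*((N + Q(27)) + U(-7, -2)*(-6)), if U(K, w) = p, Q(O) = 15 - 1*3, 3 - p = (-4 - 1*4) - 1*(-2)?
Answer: 125874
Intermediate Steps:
p = 9 (p = 3 - ((-4 - 1*4) - 1*(-2)) = 3 - ((-4 - 4) + 2) = 3 - (-8 + 2) = 3 - 1*(-6) = 3 + 6 = 9)
N = 609 (N = 2 - 1*(-607) = 2 + 607 = 609)
Q(O) = 12 (Q(O) = 15 - 3 = 12)
U(K, w) = 9
222*((N + Q(27)) + U(-7, -2)*(-6)) = 222*((609 + 12) + 9*(-6)) = 222*(621 - 54) = 222*567 = 125874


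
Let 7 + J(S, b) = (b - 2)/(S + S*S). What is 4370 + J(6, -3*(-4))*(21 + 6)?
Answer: 29312/7 ≈ 4187.4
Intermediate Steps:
J(S, b) = -7 + (-2 + b)/(S + S²) (J(S, b) = -7 + (b - 2)/(S + S*S) = -7 + (-2 + b)/(S + S²))
4370 + J(6, -3*(-4))*(21 + 6) = 4370 + ((-2 - 3*(-4) - 7*6 - 7*6²)/(6*(1 + 6)))*(21 + 6) = 4370 + ((⅙)*(-2 + 12 - 42 - 7*36)/7)*27 = 4370 + ((⅙)*(⅐)*(-2 + 12 - 42 - 252))*27 = 4370 + ((⅙)*(⅐)*(-284))*27 = 4370 - 142/21*27 = 4370 - 1278/7 = 29312/7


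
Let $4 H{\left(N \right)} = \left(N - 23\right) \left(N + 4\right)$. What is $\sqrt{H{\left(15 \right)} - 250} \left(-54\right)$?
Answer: $- 648 i \sqrt{2} \approx - 916.41 i$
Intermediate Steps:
$H{\left(N \right)} = \frac{\left(-23 + N\right) \left(4 + N\right)}{4}$ ($H{\left(N \right)} = \frac{\left(N - 23\right) \left(N + 4\right)}{4} = \frac{\left(-23 + N\right) \left(4 + N\right)}{4}$)
$\sqrt{H{\left(15 \right)} - 250} \left(-54\right) = \sqrt{\left(-23 - \frac{285}{4} + \frac{15^{2}}{4}\right) - 250} \left(-54\right) = \sqrt{\left(-23 - \frac{285}{4} + \frac{1}{4} \cdot 225\right) - 250} \left(-54\right) = \sqrt{\left(-23 - \frac{285}{4} + \frac{225}{4}\right) - 250} \left(-54\right) = \sqrt{-38 - 250} \left(-54\right) = \sqrt{-288} \left(-54\right) = 12 i \sqrt{2} \left(-54\right) = - 648 i \sqrt{2}$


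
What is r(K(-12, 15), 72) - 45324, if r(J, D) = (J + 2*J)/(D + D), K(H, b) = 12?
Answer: -181295/4 ≈ -45324.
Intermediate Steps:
r(J, D) = 3*J/(2*D) (r(J, D) = (3*J)/((2*D)) = (3*J)*(1/(2*D)) = 3*J/(2*D))
r(K(-12, 15), 72) - 45324 = (3/2)*12/72 - 45324 = (3/2)*12*(1/72) - 45324 = ¼ - 45324 = -181295/4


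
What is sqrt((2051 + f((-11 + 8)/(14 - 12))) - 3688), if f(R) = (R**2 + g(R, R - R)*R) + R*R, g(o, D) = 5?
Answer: 2*I*sqrt(410) ≈ 40.497*I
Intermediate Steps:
f(R) = 2*R**2 + 5*R (f(R) = (R**2 + 5*R) + R*R = (R**2 + 5*R) + R**2 = 2*R**2 + 5*R)
sqrt((2051 + f((-11 + 8)/(14 - 12))) - 3688) = sqrt((2051 + ((-11 + 8)/(14 - 12))*(5 + 2*((-11 + 8)/(14 - 12)))) - 3688) = sqrt((2051 + (-3/2)*(5 + 2*(-3/2))) - 3688) = sqrt((2051 + (-3*1/2)*(5 + 2*(-3*1/2))) - 3688) = sqrt((2051 - 3*(5 + 2*(-3/2))/2) - 3688) = sqrt((2051 - 3*(5 - 3)/2) - 3688) = sqrt((2051 - 3/2*2) - 3688) = sqrt((2051 - 3) - 3688) = sqrt(2048 - 3688) = sqrt(-1640) = 2*I*sqrt(410)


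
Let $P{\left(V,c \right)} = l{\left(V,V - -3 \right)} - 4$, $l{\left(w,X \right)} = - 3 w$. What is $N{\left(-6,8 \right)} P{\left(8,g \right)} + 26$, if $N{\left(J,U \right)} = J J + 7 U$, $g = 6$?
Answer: $-2550$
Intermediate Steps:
$P{\left(V,c \right)} = -4 - 3 V$ ($P{\left(V,c \right)} = - 3 V - 4 = -4 - 3 V$)
$N{\left(J,U \right)} = J^{2} + 7 U$
$N{\left(-6,8 \right)} P{\left(8,g \right)} + 26 = \left(\left(-6\right)^{2} + 7 \cdot 8\right) \left(-4 - 24\right) + 26 = \left(36 + 56\right) \left(-4 - 24\right) + 26 = 92 \left(-28\right) + 26 = -2576 + 26 = -2550$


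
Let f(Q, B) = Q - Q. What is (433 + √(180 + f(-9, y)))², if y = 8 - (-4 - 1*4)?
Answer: 187669 + 5196*√5 ≈ 1.9929e+5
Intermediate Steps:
y = 16 (y = 8 - (-4 - 4) = 8 - 1*(-8) = 8 + 8 = 16)
f(Q, B) = 0
(433 + √(180 + f(-9, y)))² = (433 + √(180 + 0))² = (433 + √180)² = (433 + 6*√5)²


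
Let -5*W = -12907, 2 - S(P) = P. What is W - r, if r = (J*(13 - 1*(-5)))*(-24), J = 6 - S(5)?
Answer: 32347/5 ≈ 6469.4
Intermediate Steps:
S(P) = 2 - P
J = 9 (J = 6 - (2 - 1*5) = 6 - (2 - 5) = 6 - 1*(-3) = 6 + 3 = 9)
W = 12907/5 (W = -⅕*(-12907) = 12907/5 ≈ 2581.4)
r = -3888 (r = (9*(13 - 1*(-5)))*(-24) = (9*(13 + 5))*(-24) = (9*18)*(-24) = 162*(-24) = -3888)
W - r = 12907/5 - 1*(-3888) = 12907/5 + 3888 = 32347/5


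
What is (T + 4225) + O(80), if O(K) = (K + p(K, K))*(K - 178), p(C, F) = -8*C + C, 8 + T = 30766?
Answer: 82023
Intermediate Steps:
T = 30758 (T = -8 + 30766 = 30758)
p(C, F) = -7*C
O(K) = -6*K*(-178 + K) (O(K) = (K - 7*K)*(K - 178) = (-6*K)*(-178 + K) = -6*K*(-178 + K))
(T + 4225) + O(80) = (30758 + 4225) + 6*80*(178 - 1*80) = 34983 + 6*80*(178 - 80) = 34983 + 6*80*98 = 34983 + 47040 = 82023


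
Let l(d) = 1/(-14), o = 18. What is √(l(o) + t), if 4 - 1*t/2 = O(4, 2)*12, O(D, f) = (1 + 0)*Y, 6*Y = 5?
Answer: 13*I*√14/14 ≈ 3.4744*I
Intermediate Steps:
Y = ⅚ (Y = (⅙)*5 = ⅚ ≈ 0.83333)
O(D, f) = ⅚ (O(D, f) = (1 + 0)*(⅚) = 1*(⅚) = ⅚)
l(d) = -1/14
t = -12 (t = 8 - 5*12/3 = 8 - 2*10 = 8 - 20 = -12)
√(l(o) + t) = √(-1/14 - 12) = √(-169/14) = 13*I*√14/14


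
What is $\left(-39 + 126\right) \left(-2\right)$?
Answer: $-174$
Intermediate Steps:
$\left(-39 + 126\right) \left(-2\right) = 87 \left(-2\right) = -174$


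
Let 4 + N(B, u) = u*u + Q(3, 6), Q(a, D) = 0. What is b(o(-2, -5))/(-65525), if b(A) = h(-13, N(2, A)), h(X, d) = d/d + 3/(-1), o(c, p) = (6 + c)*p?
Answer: 2/65525 ≈ 3.0523e-5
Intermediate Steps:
o(c, p) = p*(6 + c)
N(B, u) = -4 + u² (N(B, u) = -4 + (u*u + 0) = -4 + (u² + 0) = -4 + u²)
h(X, d) = -2 (h(X, d) = 1 + 3*(-1) = 1 - 3 = -2)
b(A) = -2
b(o(-2, -5))/(-65525) = -2/(-65525) = -2*(-1/65525) = 2/65525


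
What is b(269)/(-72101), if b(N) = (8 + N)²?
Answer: -76729/72101 ≈ -1.0642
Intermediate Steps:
b(269)/(-72101) = (8 + 269)²/(-72101) = 277²*(-1/72101) = 76729*(-1/72101) = -76729/72101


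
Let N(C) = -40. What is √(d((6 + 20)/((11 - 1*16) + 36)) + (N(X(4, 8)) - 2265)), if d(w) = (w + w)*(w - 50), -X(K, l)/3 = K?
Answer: I*√2294353/31 ≈ 48.862*I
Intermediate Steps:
X(K, l) = -3*K
d(w) = 2*w*(-50 + w) (d(w) = (2*w)*(-50 + w) = 2*w*(-50 + w))
√(d((6 + 20)/((11 - 1*16) + 36)) + (N(X(4, 8)) - 2265)) = √(2*((6 + 20)/((11 - 1*16) + 36))*(-50 + (6 + 20)/((11 - 1*16) + 36)) + (-40 - 2265)) = √(2*(26/((11 - 16) + 36))*(-50 + 26/((11 - 16) + 36)) - 2305) = √(2*(26/(-5 + 36))*(-50 + 26/(-5 + 36)) - 2305) = √(2*(26/31)*(-50 + 26/31) - 2305) = √(2*(26/31)*(-1524/31) - 2305) = √(-79248/961 - 2305) = √(-2294353/961) = I*√2294353/31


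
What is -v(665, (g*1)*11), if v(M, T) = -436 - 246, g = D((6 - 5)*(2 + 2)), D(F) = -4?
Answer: 682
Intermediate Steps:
g = -4
v(M, T) = -682
-v(665, (g*1)*11) = -1*(-682) = 682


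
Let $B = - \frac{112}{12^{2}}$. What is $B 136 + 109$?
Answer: $\frac{29}{9} \approx 3.2222$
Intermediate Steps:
$B = - \frac{7}{9}$ ($B = - \frac{112}{144} = \left(-112\right) \frac{1}{144} = - \frac{7}{9} \approx -0.77778$)
$B 136 + 109 = \left(- \frac{7}{9}\right) 136 + 109 = - \frac{952}{9} + 109 = \frac{29}{9}$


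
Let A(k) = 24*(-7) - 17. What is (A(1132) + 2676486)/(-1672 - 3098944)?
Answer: -2676301/3100616 ≈ -0.86315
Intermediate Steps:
A(k) = -185 (A(k) = -168 - 17 = -185)
(A(1132) + 2676486)/(-1672 - 3098944) = (-185 + 2676486)/(-1672 - 3098944) = 2676301/(-3100616) = 2676301*(-1/3100616) = -2676301/3100616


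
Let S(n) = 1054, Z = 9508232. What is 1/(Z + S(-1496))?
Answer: 1/9509286 ≈ 1.0516e-7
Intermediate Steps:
1/(Z + S(-1496)) = 1/(9508232 + 1054) = 1/9509286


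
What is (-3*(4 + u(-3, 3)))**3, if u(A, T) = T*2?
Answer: -27000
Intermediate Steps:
u(A, T) = 2*T
(-3*(4 + u(-3, 3)))**3 = (-3*(4 + 2*3))**3 = (-3*(4 + 6))**3 = (-3*10)**3 = (-30)**3 = -27000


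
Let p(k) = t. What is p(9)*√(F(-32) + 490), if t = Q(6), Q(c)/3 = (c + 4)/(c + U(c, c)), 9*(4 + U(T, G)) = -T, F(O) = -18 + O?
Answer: 45*√110 ≈ 471.96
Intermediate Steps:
U(T, G) = -4 - T/9 (U(T, G) = -4 + (-T)/9 = -4 - T/9)
Q(c) = 3*(4 + c)/(-4 + 8*c/9) (Q(c) = 3*((c + 4)/(c + (-4 - c/9))) = 3*((4 + c)/(-4 + 8*c/9)) = 3*(4 + c)/(-4 + 8*c/9))
t = 45/2 (t = 27*(4 + 6)/(4*(-9 + 2*6)) = (27/4)*10/(-9 + 12) = (27/4)*10/3 = (27/4)*(⅓)*10 = 45/2 ≈ 22.500)
p(k) = 45/2
p(9)*√(F(-32) + 490) = 45*√((-18 - 32) + 490)/2 = 45*√(-50 + 490)/2 = 45*√440/2 = 45*(2*√110)/2 = 45*√110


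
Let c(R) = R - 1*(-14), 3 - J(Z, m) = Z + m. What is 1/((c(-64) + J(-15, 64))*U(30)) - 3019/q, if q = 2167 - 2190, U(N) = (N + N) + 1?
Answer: 17679241/134688 ≈ 131.26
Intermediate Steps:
J(Z, m) = 3 - Z - m (J(Z, m) = 3 - (Z + m) = 3 + (-Z - m) = 3 - Z - m)
c(R) = 14 + R (c(R) = R + 14 = 14 + R)
U(N) = 1 + 2*N (U(N) = 2*N + 1 = 1 + 2*N)
q = -23
1/((c(-64) + J(-15, 64))*U(30)) - 3019/q = 1/(((14 - 64) + (3 - 1*(-15) - 1*64))*(1 + 2*30)) - 3019/(-23) = 1/((-50 + (3 + 15 - 64))*(1 + 60)) - 3019*(-1/23) = 1/(-50 - 46*61) + 3019/23 = (1/61)/(-96) + 3019/23 = -1/96*1/61 + 3019/23 = -1/5856 + 3019/23 = 17679241/134688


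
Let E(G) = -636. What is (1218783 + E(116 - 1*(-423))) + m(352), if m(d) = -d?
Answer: 1217795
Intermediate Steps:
(1218783 + E(116 - 1*(-423))) + m(352) = (1218783 - 636) - 1*352 = 1218147 - 352 = 1217795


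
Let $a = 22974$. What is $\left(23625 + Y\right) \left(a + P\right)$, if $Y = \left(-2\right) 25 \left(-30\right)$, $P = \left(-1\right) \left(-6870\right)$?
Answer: $749830500$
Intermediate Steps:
$P = 6870$
$Y = 1500$ ($Y = \left(-50\right) \left(-30\right) = 1500$)
$\left(23625 + Y\right) \left(a + P\right) = \left(23625 + 1500\right) \left(22974 + 6870\right) = 25125 \cdot 29844 = 749830500$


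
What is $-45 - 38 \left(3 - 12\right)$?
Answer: $297$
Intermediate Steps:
$-45 - 38 \left(3 - 12\right) = -45 - -342 = -45 + 342 = 297$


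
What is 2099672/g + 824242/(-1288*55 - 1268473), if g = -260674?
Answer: -1513488232222/174562038481 ≈ -8.6702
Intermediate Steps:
2099672/g + 824242/(-1288*55 - 1268473) = 2099672/(-260674) + 824242/(-1288*55 - 1268473) = 2099672*(-1/260674) + 824242/(-70840 - 1268473) = -1049836/130337 + 824242/(-1339313) = -1049836/130337 + 824242*(-1/1339313) = -1049836/130337 - 824242/1339313 = -1513488232222/174562038481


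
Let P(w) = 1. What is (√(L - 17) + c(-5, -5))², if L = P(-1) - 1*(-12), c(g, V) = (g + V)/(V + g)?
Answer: -3 + 4*I ≈ -3.0 + 4.0*I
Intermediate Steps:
c(g, V) = 1 (c(g, V) = (V + g)/(V + g) = 1)
L = 13 (L = 1 - 1*(-12) = 1 + 12 = 13)
(√(L - 17) + c(-5, -5))² = (√(13 - 17) + 1)² = (√(-4) + 1)² = (2*I + 1)² = (1 + 2*I)²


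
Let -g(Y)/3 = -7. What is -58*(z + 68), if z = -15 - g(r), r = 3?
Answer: -1856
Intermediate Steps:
g(Y) = 21 (g(Y) = -3*(-7) = 21)
z = -36 (z = -15 - 1*21 = -15 - 21 = -36)
-58*(z + 68) = -58*(-36 + 68) = -58*32 = -1856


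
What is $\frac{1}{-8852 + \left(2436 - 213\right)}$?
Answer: $- \frac{1}{6629} \approx -0.00015085$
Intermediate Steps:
$\frac{1}{-8852 + \left(2436 - 213\right)} = \frac{1}{-8852 + 2223} = \frac{1}{-6629} = - \frac{1}{6629}$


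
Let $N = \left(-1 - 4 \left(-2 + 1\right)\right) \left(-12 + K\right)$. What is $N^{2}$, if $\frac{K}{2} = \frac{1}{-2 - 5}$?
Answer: $\frac{66564}{49} \approx 1358.4$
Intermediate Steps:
$K = - \frac{2}{7}$ ($K = \frac{2}{-2 - 5} = \frac{2}{-7} = 2 \left(- \frac{1}{7}\right) = - \frac{2}{7} \approx -0.28571$)
$N = - \frac{258}{7}$ ($N = \left(-1 - 4 \left(-2 + 1\right)\right) \left(-12 - \frac{2}{7}\right) = \left(-1 - -4\right) \left(- \frac{86}{7}\right) = \left(-1 + 4\right) \left(- \frac{86}{7}\right) = 3 \left(- \frac{86}{7}\right) = - \frac{258}{7} \approx -36.857$)
$N^{2} = \left(- \frac{258}{7}\right)^{2} = \frac{66564}{49}$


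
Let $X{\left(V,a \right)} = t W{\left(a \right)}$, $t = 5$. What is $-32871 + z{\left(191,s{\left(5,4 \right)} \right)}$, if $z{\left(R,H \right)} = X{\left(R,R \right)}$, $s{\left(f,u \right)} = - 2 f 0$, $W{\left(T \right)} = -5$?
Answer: $-32896$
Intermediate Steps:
$s{\left(f,u \right)} = 0$
$X{\left(V,a \right)} = -25$ ($X{\left(V,a \right)} = 5 \left(-5\right) = -25$)
$z{\left(R,H \right)} = -25$
$-32871 + z{\left(191,s{\left(5,4 \right)} \right)} = -32871 - 25 = -32896$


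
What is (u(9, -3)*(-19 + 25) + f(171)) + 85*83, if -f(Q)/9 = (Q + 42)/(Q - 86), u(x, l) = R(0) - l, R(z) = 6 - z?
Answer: 602348/85 ≈ 7086.4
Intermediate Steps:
u(x, l) = 6 - l (u(x, l) = (6 - 1*0) - l = (6 + 0) - l = 6 - l)
f(Q) = -9*(42 + Q)/(-86 + Q) (f(Q) = -9*(Q + 42)/(Q - 86) = -9*(42 + Q)/(-86 + Q))
(u(9, -3)*(-19 + 25) + f(171)) + 85*83 = ((6 - 1*(-3))*(-19 + 25) + 9*(-42 - 1*171)/(-86 + 171)) + 85*83 = ((6 + 3)*6 + 9*(-42 - 171)/85) + 7055 = (9*6 + 9*(1/85)*(-213)) + 7055 = (54 - 1917/85) + 7055 = 2673/85 + 7055 = 602348/85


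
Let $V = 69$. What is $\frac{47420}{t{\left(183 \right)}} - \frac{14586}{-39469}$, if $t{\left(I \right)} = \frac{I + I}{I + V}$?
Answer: $\frac{78608928906}{2407609} \approx 32650.0$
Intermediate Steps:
$t{\left(I \right)} = \frac{2 I}{69 + I}$ ($t{\left(I \right)} = \frac{I + I}{I + 69} = \frac{2 I}{69 + I}$)
$\frac{47420}{t{\left(183 \right)}} - \frac{14586}{-39469} = \frac{47420}{2 \cdot 183 \frac{1}{69 + 183}} - \frac{14586}{-39469} = \frac{47420}{2 \cdot 183 \cdot \frac{1}{252}} - - \frac{14586}{39469} = \frac{47420}{2 \cdot 183 \cdot \frac{1}{252}} + \frac{14586}{39469} = \frac{47420}{\frac{61}{42}} + \frac{14586}{39469} = 47420 \cdot \frac{42}{61} + \frac{14586}{39469} = \frac{1991640}{61} + \frac{14586}{39469} = \frac{78608928906}{2407609}$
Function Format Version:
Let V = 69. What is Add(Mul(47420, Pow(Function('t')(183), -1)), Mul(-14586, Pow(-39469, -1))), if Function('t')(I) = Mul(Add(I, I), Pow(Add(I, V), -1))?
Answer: Rational(78608928906, 2407609) ≈ 32650.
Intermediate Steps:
Function('t')(I) = Mul(2, I, Pow(Add(69, I), -1)) (Function('t')(I) = Mul(Add(I, I), Pow(Add(I, 69), -1)) = Mul(Mul(2, I), Pow(Add(69, I), -1)) = Mul(2, I, Pow(Add(69, I), -1)))
Add(Mul(47420, Pow(Function('t')(183), -1)), Mul(-14586, Pow(-39469, -1))) = Add(Mul(47420, Pow(Mul(2, 183, Pow(Add(69, 183), -1)), -1)), Mul(-14586, Pow(-39469, -1))) = Add(Mul(47420, Pow(Mul(2, 183, Pow(252, -1)), -1)), Mul(-14586, Rational(-1, 39469))) = Add(Mul(47420, Pow(Mul(2, 183, Rational(1, 252)), -1)), Rational(14586, 39469)) = Add(Mul(47420, Pow(Rational(61, 42), -1)), Rational(14586, 39469)) = Add(Mul(47420, Rational(42, 61)), Rational(14586, 39469)) = Add(Rational(1991640, 61), Rational(14586, 39469)) = Rational(78608928906, 2407609)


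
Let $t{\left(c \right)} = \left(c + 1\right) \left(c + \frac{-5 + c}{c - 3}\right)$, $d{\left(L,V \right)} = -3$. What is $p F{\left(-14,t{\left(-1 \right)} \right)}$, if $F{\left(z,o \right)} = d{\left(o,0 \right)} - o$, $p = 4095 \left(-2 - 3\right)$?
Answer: $61425$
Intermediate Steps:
$t{\left(c \right)} = \left(1 + c\right) \left(c + \frac{-5 + c}{-3 + c}\right)$
$p = -20475$ ($p = 4095 \left(-2 - 3\right) = 4095 \left(-5\right) = -20475$)
$F{\left(z,o \right)} = -3 - o$
$p F{\left(-14,t{\left(-1 \right)} \right)} = - 20475 \left(-3 - \frac{-5 + \left(-1\right)^{3} - \left(-1\right)^{2} - -7}{-3 - 1}\right) = - 20475 \left(-3 - \frac{-5 - 1 - 1 + 7}{-4}\right) = - 20475 \left(-3 - - \frac{-5 - 1 - 1 + 7}{4}\right) = - 20475 \left(-3 - \left(- \frac{1}{4}\right) 0\right) = - 20475 \left(-3 - 0\right) = - 20475 \left(-3 + 0\right) = \left(-20475\right) \left(-3\right) = 61425$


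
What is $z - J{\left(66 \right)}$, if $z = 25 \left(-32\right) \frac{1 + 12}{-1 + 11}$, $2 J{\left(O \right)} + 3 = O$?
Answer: $- \frac{2143}{2} \approx -1071.5$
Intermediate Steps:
$J{\left(O \right)} = - \frac{3}{2} + \frac{O}{2}$
$z = -1040$ ($z = - 800 \cdot \frac{13}{10} = - 800 \cdot 13 \cdot \frac{1}{10} = \left(-800\right) \frac{13}{10} = -1040$)
$z - J{\left(66 \right)} = -1040 - \left(- \frac{3}{2} + \frac{1}{2} \cdot 66\right) = -1040 - \left(- \frac{3}{2} + 33\right) = -1040 - \frac{63}{2} = - \frac{2143}{2}$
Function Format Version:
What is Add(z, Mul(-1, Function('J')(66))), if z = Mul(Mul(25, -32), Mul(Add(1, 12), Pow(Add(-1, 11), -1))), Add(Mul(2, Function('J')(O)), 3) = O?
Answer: Rational(-2143, 2) ≈ -1071.5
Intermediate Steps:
Function('J')(O) = Add(Rational(-3, 2), Mul(Rational(1, 2), O))
z = -1040 (z = Mul(-800, Mul(13, Pow(10, -1))) = Mul(-800, Mul(13, Rational(1, 10))) = Mul(-800, Rational(13, 10)) = -1040)
Add(z, Mul(-1, Function('J')(66))) = Add(-1040, Mul(-1, Add(Rational(-3, 2), Mul(Rational(1, 2), 66)))) = Add(-1040, Mul(-1, Add(Rational(-3, 2), 33))) = Add(-1040, Mul(-1, Rational(63, 2))) = Add(-1040, Rational(-63, 2)) = Rational(-2143, 2)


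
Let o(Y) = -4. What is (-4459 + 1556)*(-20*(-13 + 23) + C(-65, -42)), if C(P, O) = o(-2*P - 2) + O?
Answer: 714138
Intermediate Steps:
C(P, O) = -4 + O
(-4459 + 1556)*(-20*(-13 + 23) + C(-65, -42)) = (-4459 + 1556)*(-20*(-13 + 23) + (-4 - 42)) = -2903*(-20*10 - 46) = -2903*(-200 - 46) = -2903*(-246) = 714138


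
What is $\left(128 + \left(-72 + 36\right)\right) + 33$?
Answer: $125$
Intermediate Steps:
$\left(128 + \left(-72 + 36\right)\right) + 33 = \left(128 - 36\right) + 33 = 92 + 33 = 125$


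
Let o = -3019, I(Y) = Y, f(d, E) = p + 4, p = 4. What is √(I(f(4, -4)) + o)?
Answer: I*√3011 ≈ 54.873*I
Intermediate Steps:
f(d, E) = 8 (f(d, E) = 4 + 4 = 8)
√(I(f(4, -4)) + o) = √(8 - 3019) = √(-3011) = I*√3011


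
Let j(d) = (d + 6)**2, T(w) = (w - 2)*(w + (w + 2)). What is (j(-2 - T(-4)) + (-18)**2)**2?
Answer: 1817104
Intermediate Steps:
T(w) = (-2 + w)*(2 + 2*w) (T(w) = (-2 + w)*(w + (2 + w)) = (-2 + w)*(2 + 2*w))
j(d) = (6 + d)**2
(j(-2 - T(-4)) + (-18)**2)**2 = ((6 + (-2 - (-4 - 2*(-4) + 2*(-4)**2)))**2 + (-18)**2)**2 = ((6 + (-2 - (-4 + 8 + 2*16)))**2 + 324)**2 = ((6 + (-2 - (-4 + 8 + 32)))**2 + 324)**2 = ((6 + (-2 - 1*36))**2 + 324)**2 = ((6 + (-2 - 36))**2 + 324)**2 = ((6 - 38)**2 + 324)**2 = ((-32)**2 + 324)**2 = (1024 + 324)**2 = 1348**2 = 1817104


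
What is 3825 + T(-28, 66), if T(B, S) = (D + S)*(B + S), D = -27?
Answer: 5307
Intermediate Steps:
T(B, S) = (-27 + S)*(B + S)
3825 + T(-28, 66) = 3825 + (66**2 - 27*(-28) - 27*66 - 28*66) = 3825 + (4356 + 756 - 1782 - 1848) = 3825 + 1482 = 5307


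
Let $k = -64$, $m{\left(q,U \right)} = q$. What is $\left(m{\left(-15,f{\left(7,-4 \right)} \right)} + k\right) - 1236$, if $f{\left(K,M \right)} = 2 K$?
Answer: $-1315$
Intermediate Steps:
$\left(m{\left(-15,f{\left(7,-4 \right)} \right)} + k\right) - 1236 = \left(-15 - 64\right) - 1236 = -79 - 1236 = -1315$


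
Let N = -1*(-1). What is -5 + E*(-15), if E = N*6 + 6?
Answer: -185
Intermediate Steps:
N = 1
E = 12 (E = 1*6 + 6 = 6 + 6 = 12)
-5 + E*(-15) = -5 + 12*(-15) = -5 - 180 = -185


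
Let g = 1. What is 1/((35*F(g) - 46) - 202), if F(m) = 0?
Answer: -1/248 ≈ -0.0040323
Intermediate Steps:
1/((35*F(g) - 46) - 202) = 1/((35*0 - 46) - 202) = 1/((0 - 46) - 202) = 1/(-46 - 202) = 1/(-248) = -1/248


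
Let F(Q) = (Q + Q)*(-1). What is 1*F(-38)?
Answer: 76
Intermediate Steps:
F(Q) = -2*Q (F(Q) = (2*Q)*(-1) = -2*Q)
1*F(-38) = 1*(-2*(-38)) = 1*76 = 76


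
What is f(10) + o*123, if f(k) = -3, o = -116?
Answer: -14271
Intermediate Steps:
f(10) + o*123 = -3 - 116*123 = -3 - 14268 = -14271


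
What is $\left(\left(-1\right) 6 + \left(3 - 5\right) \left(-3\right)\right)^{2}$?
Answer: $0$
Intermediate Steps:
$\left(\left(-1\right) 6 + \left(3 - 5\right) \left(-3\right)\right)^{2} = \left(-6 - -6\right)^{2} = \left(-6 + 6\right)^{2} = 0^{2} = 0$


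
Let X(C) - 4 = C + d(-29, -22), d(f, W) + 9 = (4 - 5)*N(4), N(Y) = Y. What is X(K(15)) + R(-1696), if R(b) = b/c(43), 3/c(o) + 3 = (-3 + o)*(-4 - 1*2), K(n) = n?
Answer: 137382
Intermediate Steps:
c(o) = 3/(15 - 6*o) (c(o) = 3/(-3 + (-3 + o)*(-4 - 1*2)) = 3/(-3 + (-3 + o)*(-4 - 2)) = 3/(-3 + (-3 + o)*(-6)) = 3/(-3 + (18 - 6*o)) = 3/(15 - 6*o))
R(b) = -81*b (R(b) = b/((-1/(-5 + 2*43))) = b/((-1/(-5 + 86))) = b/((-1/81)) = b/((-1*1/81)) = b/(-1/81) = b*(-81) = -81*b)
d(f, W) = -13 (d(f, W) = -9 + (4 - 5)*4 = -9 - 1*4 = -9 - 4 = -13)
X(C) = -9 + C (X(C) = 4 + (C - 13) = 4 + (-13 + C) = -9 + C)
X(K(15)) + R(-1696) = (-9 + 15) - 81*(-1696) = 6 + 137376 = 137382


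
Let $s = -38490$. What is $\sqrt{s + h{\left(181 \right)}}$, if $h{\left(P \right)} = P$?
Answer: $i \sqrt{38309} \approx 195.73 i$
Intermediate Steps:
$\sqrt{s + h{\left(181 \right)}} = \sqrt{-38490 + 181} = \sqrt{-38309} = i \sqrt{38309}$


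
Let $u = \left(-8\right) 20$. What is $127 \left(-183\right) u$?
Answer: $3718560$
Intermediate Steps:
$u = -160$
$127 \left(-183\right) u = 127 \left(-183\right) \left(-160\right) = \left(-23241\right) \left(-160\right) = 3718560$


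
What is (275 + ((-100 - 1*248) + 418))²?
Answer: 119025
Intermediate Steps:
(275 + ((-100 - 1*248) + 418))² = (275 + ((-100 - 248) + 418))² = (275 + (-348 + 418))² = (275 + 70)² = 345² = 119025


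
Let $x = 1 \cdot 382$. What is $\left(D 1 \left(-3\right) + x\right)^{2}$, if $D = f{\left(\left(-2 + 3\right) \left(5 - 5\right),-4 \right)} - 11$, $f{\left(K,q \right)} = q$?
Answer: $182329$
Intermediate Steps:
$x = 382$
$D = -15$ ($D = -4 - 11 = -15$)
$\left(D 1 \left(-3\right) + x\right)^{2} = \left(- 15 \cdot 1 \left(-3\right) + 382\right)^{2} = \left(\left(-15\right) \left(-3\right) + 382\right)^{2} = \left(45 + 382\right)^{2} = 427^{2} = 182329$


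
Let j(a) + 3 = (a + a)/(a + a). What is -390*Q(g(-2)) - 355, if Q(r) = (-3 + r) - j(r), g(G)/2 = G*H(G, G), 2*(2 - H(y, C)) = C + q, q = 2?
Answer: 3155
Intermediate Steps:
H(y, C) = 1 - C/2 (H(y, C) = 2 - (C + 2)/2 = 2 - (2 + C)/2 = 2 + (-1 - C/2) = 1 - C/2)
j(a) = -2 (j(a) = -3 + (a + a)/(a + a) = -3 + (2*a)/((2*a)) = -3 + (2*a)*(1/(2*a)) = -3 + 1 = -2)
g(G) = 2*G*(1 - G/2) (g(G) = 2*(G*(1 - G/2)) = 2*G*(1 - G/2))
Q(r) = -1 + r (Q(r) = (-3 + r) - 1*(-2) = (-3 + r) + 2 = -1 + r)
-390*Q(g(-2)) - 355 = -390*(-1 - 2*(2 - 1*(-2))) - 355 = -390*(-1 - 2*(2 + 2)) - 355 = -390*(-1 - 2*4) - 355 = -390*(-1 - 8) - 355 = -390*(-9) - 355 = 3510 - 355 = 3155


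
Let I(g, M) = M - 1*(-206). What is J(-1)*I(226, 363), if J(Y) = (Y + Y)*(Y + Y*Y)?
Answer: 0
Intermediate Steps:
I(g, M) = 206 + M (I(g, M) = M + 206 = 206 + M)
J(Y) = 2*Y*(Y + Y²) (J(Y) = (2*Y)*(Y + Y²) = 2*Y*(Y + Y²))
J(-1)*I(226, 363) = (2*(-1)²*(1 - 1))*(206 + 363) = (2*1*0)*569 = 0*569 = 0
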